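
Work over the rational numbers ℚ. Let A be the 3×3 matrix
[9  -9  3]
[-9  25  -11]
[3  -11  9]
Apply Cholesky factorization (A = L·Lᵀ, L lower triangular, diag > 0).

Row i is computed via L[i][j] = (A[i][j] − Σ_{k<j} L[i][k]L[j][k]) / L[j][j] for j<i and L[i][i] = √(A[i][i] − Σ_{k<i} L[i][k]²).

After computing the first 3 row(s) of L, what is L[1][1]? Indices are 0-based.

L[1][1] = 4

Step 1: L[0][0] = √(9) = 3.
  L[1][0] = (-9) / L[0][0] = -3.
Step 2: L[1][1] = √(16) = 4.
  L[2][0] = (3) / L[0][0] = 1.
  L[2][1] = (-8) / L[1][1] = -2.
Step 3: L[2][2] = √(4) = 2.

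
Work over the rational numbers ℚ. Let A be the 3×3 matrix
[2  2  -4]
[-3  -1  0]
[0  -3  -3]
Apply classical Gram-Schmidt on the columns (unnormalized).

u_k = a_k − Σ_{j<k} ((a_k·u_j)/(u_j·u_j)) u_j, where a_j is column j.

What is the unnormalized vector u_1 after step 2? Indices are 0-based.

u_1 = (12/13, 8/13, -3)

Step 1: u_0 = a_0 = (2, -3, 0).
Step 2: u_1 = a_1 − (7/13)·u_0 = (12/13, 8/13, -3).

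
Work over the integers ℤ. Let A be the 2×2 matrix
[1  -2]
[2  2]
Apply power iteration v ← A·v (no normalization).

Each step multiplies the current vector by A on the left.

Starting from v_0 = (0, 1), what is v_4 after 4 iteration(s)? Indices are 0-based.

v_0 = (0, 1).
v_1 = A·v_0 = (-2, 2).
v_2 = A·v_1 = (-6, 0).
v_3 = A·v_2 = (-6, -12).
v_4 = A·v_3 = (18, -36).

v_4 = (18, -36)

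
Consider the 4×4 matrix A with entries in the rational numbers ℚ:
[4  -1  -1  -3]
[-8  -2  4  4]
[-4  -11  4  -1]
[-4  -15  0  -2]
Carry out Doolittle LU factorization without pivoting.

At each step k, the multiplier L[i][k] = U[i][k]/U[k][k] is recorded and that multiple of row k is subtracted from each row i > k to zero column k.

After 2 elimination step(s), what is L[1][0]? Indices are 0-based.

[col 0] pivot 4
  R1 -= -2*R0 → (0, -4, 2, -2)  (L[1][0] := -2)
  R2 -= -1*R0 → (0, -12, 3, -4)  (L[2][0] := -1)
  R3 -= -1*R0 → (0, -16, -1, -5)  (L[3][0] := -1)
[col 1] pivot -4
  R2 -= 3*R1 → (0, 0, -3, 2)  (L[2][1] := 3)
  R3 -= 4*R1 → (0, 0, -9, 3)  (L[3][1] := 4)

L[1][0] = -2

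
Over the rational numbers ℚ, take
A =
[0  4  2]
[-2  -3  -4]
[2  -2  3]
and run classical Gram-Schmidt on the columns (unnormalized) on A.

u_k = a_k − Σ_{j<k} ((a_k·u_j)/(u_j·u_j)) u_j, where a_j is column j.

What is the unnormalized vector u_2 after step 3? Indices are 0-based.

u_2 = (10/19, 8/19, 8/19)

Step 1: u_0 = a_0 = (0, -2, 2).
Step 2: u_1 = a_1 − (1/4)·u_0 = (4, -5/2, -5/2).
Step 3: u_2 = a_2 − (7/4)·u_0 − (7/19)·u_1 = (10/19, 8/19, 8/19).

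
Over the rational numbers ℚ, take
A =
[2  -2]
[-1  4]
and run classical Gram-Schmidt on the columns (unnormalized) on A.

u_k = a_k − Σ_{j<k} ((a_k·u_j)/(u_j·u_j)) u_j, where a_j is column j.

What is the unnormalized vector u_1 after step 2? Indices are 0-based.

u_1 = (6/5, 12/5)

Step 1: u_0 = a_0 = (2, -1).
Step 2: u_1 = a_1 − (-8/5)·u_0 = (6/5, 12/5).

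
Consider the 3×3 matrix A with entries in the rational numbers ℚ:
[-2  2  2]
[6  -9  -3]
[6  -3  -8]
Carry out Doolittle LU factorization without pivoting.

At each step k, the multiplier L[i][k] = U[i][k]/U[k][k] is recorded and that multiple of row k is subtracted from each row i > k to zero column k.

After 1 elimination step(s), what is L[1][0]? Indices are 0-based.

L[1][0] = -3

Step 1: pivot at (0,0) is -2.
  row1 ← row1 − (-3)·row0  ⇒  L[1][0]=-3, U row1=(0, -3, 3)
  row2 ← row2 − (-3)·row0  ⇒  L[2][0]=-3, U row2=(0, 3, -2)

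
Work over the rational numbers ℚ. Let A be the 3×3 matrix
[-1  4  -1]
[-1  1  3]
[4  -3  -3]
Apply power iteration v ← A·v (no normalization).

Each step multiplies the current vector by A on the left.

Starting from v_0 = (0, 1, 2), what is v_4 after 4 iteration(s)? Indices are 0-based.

v_4 = (-87, 614, -995)

v_0 = (0, 1, 2).
v_1 = A·v_0 = (2, 7, -9).
v_2 = A·v_1 = (35, -22, 14).
v_3 = A·v_2 = (-137, -15, 164).
v_4 = A·v_3 = (-87, 614, -995).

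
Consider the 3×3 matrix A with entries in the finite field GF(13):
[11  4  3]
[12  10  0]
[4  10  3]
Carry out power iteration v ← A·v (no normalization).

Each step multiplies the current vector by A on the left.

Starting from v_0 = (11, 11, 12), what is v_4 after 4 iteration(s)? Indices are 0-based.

v_4 = (1, 11, 7)

v_0 = (11, 11, 12).
v_1 = A·v_0 = (6, 8, 8).
v_2 = A·v_1 = (5, 9, 11).
v_3 = A·v_2 = (7, 7, 0).
v_4 = A·v_3 = (1, 11, 7).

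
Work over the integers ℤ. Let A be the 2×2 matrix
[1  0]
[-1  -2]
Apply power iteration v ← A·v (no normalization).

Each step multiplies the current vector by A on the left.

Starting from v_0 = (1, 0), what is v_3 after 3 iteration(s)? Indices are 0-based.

v_3 = (1, -3)

v_0 = (1, 0).
v_1 = A·v_0 = (1, -1).
v_2 = A·v_1 = (1, 1).
v_3 = A·v_2 = (1, -3).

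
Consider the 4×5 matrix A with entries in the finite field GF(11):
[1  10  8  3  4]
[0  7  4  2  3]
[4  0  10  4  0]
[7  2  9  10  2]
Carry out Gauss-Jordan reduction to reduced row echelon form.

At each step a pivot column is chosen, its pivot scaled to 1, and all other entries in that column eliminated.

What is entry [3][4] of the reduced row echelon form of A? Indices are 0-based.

M[3][4] = 10

pivot(0,0)=1: scale R0 → (1, 10, 8, 3, 4)
  clear (2,0): R2 −= (4)R0 → (0, 4, 0, 3, 6)
  clear (3,0): R3 −= (7)R0 → (0, 9, 8, 0, 7)
pivot(1,1)=7: scale R1 → (0, 1, 10, 5, 2)
  clear (0,1): R0 −= (10)R1 → (1, 0, 7, 8, 6)
  clear (2,1): R2 −= (4)R1 → (0, 0, 4, 5, 9)
  clear (3,1): R3 −= (9)R1 → (0, 0, 6, 10, 0)
pivot(2,2)=4: scale R2 → (0, 0, 1, 4, 5)
  clear (0,2): R0 −= (7)R2 → (1, 0, 0, 2, 4)
  clear (1,2): R1 −= (10)R2 → (0, 1, 0, 9, 7)
  clear (3,2): R3 −= (6)R2 → (0, 0, 0, 8, 3)
pivot(3,3)=8: scale R3 → (0, 0, 0, 1, 10)
  clear (0,3): R0 −= (2)R3 → (1, 0, 0, 0, 6)
  clear (1,3): R1 −= (9)R3 → (0, 1, 0, 0, 5)
  clear (2,3): R2 −= (4)R3 → (0, 0, 1, 0, 9)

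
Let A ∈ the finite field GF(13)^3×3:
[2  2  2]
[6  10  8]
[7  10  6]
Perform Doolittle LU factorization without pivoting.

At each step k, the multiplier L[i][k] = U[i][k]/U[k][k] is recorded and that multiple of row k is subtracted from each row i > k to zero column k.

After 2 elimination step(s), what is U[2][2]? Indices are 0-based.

U[2][2] = 4

k=0: U[0][0]=2
  eliminate (1,0): mult=3, new row 1: (0, 4, 2); set L[1][0]=3
  eliminate (2,0): mult=10, new row 2: (0, 3, 12); set L[2][0]=10
k=1: U[1][1]=4
  eliminate (2,1): mult=4, new row 2: (0, 0, 4); set L[2][1]=4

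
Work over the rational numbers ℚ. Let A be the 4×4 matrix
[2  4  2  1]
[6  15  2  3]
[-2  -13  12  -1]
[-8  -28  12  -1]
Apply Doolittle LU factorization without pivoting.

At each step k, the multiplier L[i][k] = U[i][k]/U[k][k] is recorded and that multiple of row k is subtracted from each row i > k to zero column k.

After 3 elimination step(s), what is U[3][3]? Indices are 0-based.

k=0: U[0][0]=2
  eliminate (1,0): mult=3, new row 1: (0, 3, -4, 0); set L[1][0]=3
  eliminate (2,0): mult=-1, new row 2: (0, -9, 14, 0); set L[2][0]=-1
  eliminate (3,0): mult=-4, new row 3: (0, -12, 20, 3); set L[3][0]=-4
k=1: U[1][1]=3
  eliminate (2,1): mult=-3, new row 2: (0, 0, 2, 0); set L[2][1]=-3
  eliminate (3,1): mult=-4, new row 3: (0, 0, 4, 3); set L[3][1]=-4
k=2: U[2][2]=2
  eliminate (3,2): mult=2, new row 3: (0, 0, 0, 3); set L[3][2]=2

U[3][3] = 3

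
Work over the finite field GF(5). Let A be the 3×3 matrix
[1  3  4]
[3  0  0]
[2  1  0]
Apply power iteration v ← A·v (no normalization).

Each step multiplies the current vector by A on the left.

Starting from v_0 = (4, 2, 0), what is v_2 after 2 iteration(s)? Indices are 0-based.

v_0 = (4, 2, 0).
v_1 = A·v_0 = (0, 2, 0).
v_2 = A·v_1 = (1, 0, 2).

v_2 = (1, 0, 2)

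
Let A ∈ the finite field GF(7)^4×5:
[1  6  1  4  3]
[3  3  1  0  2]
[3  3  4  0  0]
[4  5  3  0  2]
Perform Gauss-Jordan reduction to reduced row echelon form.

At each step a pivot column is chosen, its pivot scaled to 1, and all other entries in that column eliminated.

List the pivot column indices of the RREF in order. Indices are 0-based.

pivot columns: 0, 1, 2, 3

[1] R0 /= 1  ⇒  (1, 6, 1, 4, 3)
     R1 -= 3·R0  ⇒  (0, 6, 5, 2, 0)
     R2 -= 3·R0  ⇒  (0, 6, 1, 2, 5)
     R3 -= 4·R0  ⇒  (0, 2, 6, 5, 4)
[2] R1 /= 6  ⇒  (0, 1, 2, 5, 0)
     R0 -= 6·R1  ⇒  (1, 0, 3, 2, 3)
     R2 -= 6·R1  ⇒  (0, 0, 3, 0, 5)
     R3 -= 2·R1  ⇒  (0, 0, 2, 2, 4)
[3] R2 /= 3  ⇒  (0, 0, 1, 0, 4)
     R0 -= 3·R2  ⇒  (1, 0, 0, 2, 5)
     R1 -= 2·R2  ⇒  (0, 1, 0, 5, 6)
     R3 -= 2·R2  ⇒  (0, 0, 0, 2, 3)
[4] R3 /= 2  ⇒  (0, 0, 0, 1, 5)
     R0 -= 2·R3  ⇒  (1, 0, 0, 0, 2)
     R1 -= 5·R3  ⇒  (0, 1, 0, 0, 2)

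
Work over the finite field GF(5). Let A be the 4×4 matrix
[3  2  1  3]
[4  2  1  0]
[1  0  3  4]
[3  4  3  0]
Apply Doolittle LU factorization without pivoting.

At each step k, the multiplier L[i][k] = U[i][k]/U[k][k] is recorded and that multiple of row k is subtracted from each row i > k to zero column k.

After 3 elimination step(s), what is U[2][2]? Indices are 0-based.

U[2][2] = 3

k=0: U[0][0]=3
  eliminate (1,0): mult=3, new row 1: (0, 1, 3, 1); set L[1][0]=3
  eliminate (2,0): mult=2, new row 2: (0, 1, 1, 3); set L[2][0]=2
  eliminate (3,0): mult=1, new row 3: (0, 2, 2, 2); set L[3][0]=1
k=1: U[1][1]=1
  eliminate (2,1): mult=1, new row 2: (0, 0, 3, 2); set L[2][1]=1
  eliminate (3,1): mult=2, new row 3: (0, 0, 1, 0); set L[3][1]=2
k=2: U[2][2]=3
  eliminate (3,2): mult=2, new row 3: (0, 0, 0, 1); set L[3][2]=2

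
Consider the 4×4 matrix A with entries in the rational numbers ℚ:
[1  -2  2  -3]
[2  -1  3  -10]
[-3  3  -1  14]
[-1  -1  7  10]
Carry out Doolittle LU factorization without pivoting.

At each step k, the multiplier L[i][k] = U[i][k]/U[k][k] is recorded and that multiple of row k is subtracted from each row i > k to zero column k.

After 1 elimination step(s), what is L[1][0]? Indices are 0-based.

L[1][0] = 2

Step 1: pivot at (0,0) is 1.
  row1 ← row1 − (2)·row0  ⇒  L[1][0]=2, U row1=(0, 3, -1, -4)
  row2 ← row2 − (-3)·row0  ⇒  L[2][0]=-3, U row2=(0, -3, 5, 5)
  row3 ← row3 − (-1)·row0  ⇒  L[3][0]=-1, U row3=(0, -3, 9, 7)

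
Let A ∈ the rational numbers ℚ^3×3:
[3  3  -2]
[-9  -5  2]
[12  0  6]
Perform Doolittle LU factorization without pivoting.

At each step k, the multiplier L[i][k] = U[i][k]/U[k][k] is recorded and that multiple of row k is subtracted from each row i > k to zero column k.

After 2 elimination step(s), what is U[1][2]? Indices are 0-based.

Step 1: pivot at (0,0) is 3.
  row1 ← row1 − (-3)·row0  ⇒  L[1][0]=-3, U row1=(0, 4, -4)
  row2 ← row2 − (4)·row0  ⇒  L[2][0]=4, U row2=(0, -12, 14)
Step 2: pivot at (1,1) is 4.
  row2 ← row2 − (-3)·row1  ⇒  L[2][1]=-3, U row2=(0, 0, 2)

U[1][2] = -4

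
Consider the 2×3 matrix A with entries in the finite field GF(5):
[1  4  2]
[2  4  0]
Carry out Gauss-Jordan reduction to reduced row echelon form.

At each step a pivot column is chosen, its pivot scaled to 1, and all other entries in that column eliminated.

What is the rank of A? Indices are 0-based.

rank = 2

[1] R0 /= 1  ⇒  (1, 4, 2)
     R1 -= 2·R0  ⇒  (0, 1, 1)
[2] R1 /= 1  ⇒  (0, 1, 1)
     R0 -= 4·R1  ⇒  (1, 0, 3)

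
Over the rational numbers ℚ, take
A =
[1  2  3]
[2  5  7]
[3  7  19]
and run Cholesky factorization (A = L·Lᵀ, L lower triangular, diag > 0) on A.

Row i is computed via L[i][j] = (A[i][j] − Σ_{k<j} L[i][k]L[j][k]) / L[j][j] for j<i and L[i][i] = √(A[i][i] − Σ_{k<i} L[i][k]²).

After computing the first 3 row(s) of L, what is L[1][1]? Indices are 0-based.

L[1][1] = 1

Step 1: L[0][0] = √(1) = 1.
  L[1][0] = (2) / L[0][0] = 2.
Step 2: L[1][1] = √(1) = 1.
  L[2][0] = (3) / L[0][0] = 3.
  L[2][1] = (1) / L[1][1] = 1.
Step 3: L[2][2] = √(9) = 3.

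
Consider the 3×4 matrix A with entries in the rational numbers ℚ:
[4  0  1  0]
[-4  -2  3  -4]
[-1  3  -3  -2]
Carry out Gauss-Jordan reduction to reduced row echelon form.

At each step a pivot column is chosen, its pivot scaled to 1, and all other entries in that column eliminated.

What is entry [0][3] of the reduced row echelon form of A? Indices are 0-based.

step 1: normalize row 0 (÷4) = (1, 0, 1/4, 0)
  row 1: subtract -4×row0 = (0, -2, 4, -4)
  row 2: subtract -1×row0 = (0, 3, -11/4, -2)
step 2: normalize row 1 (÷-2) = (0, 1, -2, 2)
  row 2: subtract 3×row1 = (0, 0, 13/4, -8)
step 3: normalize row 2 (÷13/4) = (0, 0, 1, -32/13)
  row 0: subtract 1/4×row2 = (1, 0, 0, 8/13)
  row 1: subtract -2×row2 = (0, 1, 0, -38/13)

M[0][3] = 8/13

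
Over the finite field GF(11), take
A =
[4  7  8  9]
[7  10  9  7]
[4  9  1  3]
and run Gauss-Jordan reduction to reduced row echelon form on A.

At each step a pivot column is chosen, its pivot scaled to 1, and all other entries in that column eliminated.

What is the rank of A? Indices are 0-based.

rank = 3

step 1: normalize row 0 (÷4) = (1, 10, 2, 5)
  row 1: subtract 7×row0 = (0, 6, 6, 5)
  row 2: subtract 4×row0 = (0, 2, 4, 5)
step 2: normalize row 1 (÷6) = (0, 1, 1, 10)
  row 0: subtract 10×row1 = (1, 0, 3, 4)
  row 2: subtract 2×row1 = (0, 0, 2, 7)
step 3: normalize row 2 (÷2) = (0, 0, 1, 9)
  row 0: subtract 3×row2 = (1, 0, 0, 10)
  row 1: subtract 1×row2 = (0, 1, 0, 1)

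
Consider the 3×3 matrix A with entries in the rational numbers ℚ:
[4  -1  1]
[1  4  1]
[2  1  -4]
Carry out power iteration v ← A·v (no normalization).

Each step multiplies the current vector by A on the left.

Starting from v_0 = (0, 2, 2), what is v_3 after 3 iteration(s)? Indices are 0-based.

v_3 = (-64, 154, -134)

v_0 = (0, 2, 2).
v_1 = A·v_0 = (0, 10, -6).
v_2 = A·v_1 = (-16, 34, 34).
v_3 = A·v_2 = (-64, 154, -134).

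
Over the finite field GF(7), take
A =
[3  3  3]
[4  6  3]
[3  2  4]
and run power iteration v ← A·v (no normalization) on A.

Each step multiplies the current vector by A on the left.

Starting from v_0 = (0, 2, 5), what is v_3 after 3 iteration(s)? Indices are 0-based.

v_3 = (1, 2, 1)

v_0 = (0, 2, 5).
v_1 = A·v_0 = (0, 6, 3).
v_2 = A·v_1 = (6, 3, 3).
v_3 = A·v_2 = (1, 2, 1).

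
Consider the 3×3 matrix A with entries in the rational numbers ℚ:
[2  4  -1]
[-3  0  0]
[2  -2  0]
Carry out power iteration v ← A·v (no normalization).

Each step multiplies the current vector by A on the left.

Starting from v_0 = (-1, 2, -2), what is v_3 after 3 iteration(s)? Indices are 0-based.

v_0 = (-1, 2, -2).
v_1 = A·v_0 = (8, 3, -6).
v_2 = A·v_1 = (34, -24, 10).
v_3 = A·v_2 = (-38, -102, 116).

v_3 = (-38, -102, 116)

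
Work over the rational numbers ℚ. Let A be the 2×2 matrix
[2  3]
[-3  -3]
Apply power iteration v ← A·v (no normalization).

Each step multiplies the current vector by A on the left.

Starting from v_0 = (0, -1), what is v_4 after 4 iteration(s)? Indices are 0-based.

v_4 = (-15, 9)

v_0 = (0, -1).
v_1 = A·v_0 = (-3, 3).
v_2 = A·v_1 = (3, 0).
v_3 = A·v_2 = (6, -9).
v_4 = A·v_3 = (-15, 9).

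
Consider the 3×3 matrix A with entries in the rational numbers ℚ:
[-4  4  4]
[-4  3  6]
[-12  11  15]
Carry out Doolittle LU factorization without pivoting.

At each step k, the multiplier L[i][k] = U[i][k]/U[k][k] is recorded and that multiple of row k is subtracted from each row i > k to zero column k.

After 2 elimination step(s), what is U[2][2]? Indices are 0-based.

U[2][2] = 1

[col 0] pivot -4
  R1 -= 1*R0 → (0, -1, 2)  (L[1][0] := 1)
  R2 -= 3*R0 → (0, -1, 3)  (L[2][0] := 3)
[col 1] pivot -1
  R2 -= 1*R1 → (0, 0, 1)  (L[2][1] := 1)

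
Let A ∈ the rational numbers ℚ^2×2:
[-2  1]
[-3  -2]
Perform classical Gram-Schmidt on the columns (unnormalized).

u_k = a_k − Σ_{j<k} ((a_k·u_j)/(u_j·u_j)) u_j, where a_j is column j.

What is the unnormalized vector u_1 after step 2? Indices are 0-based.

Step 1: u_0 = a_0 = (-2, -3).
Step 2: u_1 = a_1 − (4/13)·u_0 = (21/13, -14/13).

u_1 = (21/13, -14/13)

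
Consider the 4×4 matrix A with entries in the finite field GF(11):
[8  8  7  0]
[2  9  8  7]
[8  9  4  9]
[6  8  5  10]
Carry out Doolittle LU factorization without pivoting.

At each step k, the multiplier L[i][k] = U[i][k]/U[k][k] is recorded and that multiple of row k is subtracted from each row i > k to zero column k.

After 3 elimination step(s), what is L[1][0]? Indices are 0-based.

k=0: U[0][0]=8
  eliminate (1,0): mult=3, new row 1: (0, 7, 9, 7); set L[1][0]=3
  eliminate (2,0): mult=1, new row 2: (0, 1, 8, 9); set L[2][0]=1
  eliminate (3,0): mult=9, new row 3: (0, 2, 8, 10); set L[3][0]=9
k=1: U[1][1]=7
  eliminate (2,1): mult=8, new row 2: (0, 0, 2, 8); set L[2][1]=8
  eliminate (3,1): mult=5, new row 3: (0, 0, 7, 8); set L[3][1]=5
k=2: U[2][2]=2
  eliminate (3,2): mult=9, new row 3: (0, 0, 0, 2); set L[3][2]=9

L[1][0] = 3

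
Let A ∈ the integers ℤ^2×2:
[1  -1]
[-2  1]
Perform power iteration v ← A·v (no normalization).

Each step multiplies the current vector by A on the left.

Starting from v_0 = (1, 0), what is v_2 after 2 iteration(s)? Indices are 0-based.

v_2 = (3, -4)

v_0 = (1, 0).
v_1 = A·v_0 = (1, -2).
v_2 = A·v_1 = (3, -4).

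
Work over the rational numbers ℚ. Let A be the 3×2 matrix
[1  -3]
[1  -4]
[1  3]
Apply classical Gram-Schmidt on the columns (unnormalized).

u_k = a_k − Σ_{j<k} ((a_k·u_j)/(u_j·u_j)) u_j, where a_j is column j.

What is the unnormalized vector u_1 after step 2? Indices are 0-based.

u_1 = (-5/3, -8/3, 13/3)

Step 1: u_0 = a_0 = (1, 1, 1).
Step 2: u_1 = a_1 − (-4/3)·u_0 = (-5/3, -8/3, 13/3).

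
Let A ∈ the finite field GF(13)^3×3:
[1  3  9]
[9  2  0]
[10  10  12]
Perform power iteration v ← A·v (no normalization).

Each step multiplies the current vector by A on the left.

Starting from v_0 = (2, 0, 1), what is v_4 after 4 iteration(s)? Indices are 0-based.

v_4 = (3, 8, 3)

v_0 = (2, 0, 1).
v_1 = A·v_0 = (11, 5, 6).
v_2 = A·v_1 = (2, 5, 11).
v_3 = A·v_2 = (12, 2, 7).
v_4 = A·v_3 = (3, 8, 3).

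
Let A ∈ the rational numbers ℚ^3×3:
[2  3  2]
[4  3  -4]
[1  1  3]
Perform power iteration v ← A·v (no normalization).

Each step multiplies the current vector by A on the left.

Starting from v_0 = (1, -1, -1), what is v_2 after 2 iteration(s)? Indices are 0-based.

v_0 = (1, -1, -1).
v_1 = A·v_0 = (-3, 5, -3).
v_2 = A·v_1 = (3, 15, -7).

v_2 = (3, 15, -7)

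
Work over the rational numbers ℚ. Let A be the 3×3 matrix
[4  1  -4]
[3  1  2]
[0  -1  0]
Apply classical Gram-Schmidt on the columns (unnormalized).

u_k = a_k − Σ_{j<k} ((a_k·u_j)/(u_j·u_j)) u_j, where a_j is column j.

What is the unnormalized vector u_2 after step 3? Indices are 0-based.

Step 1: u_0 = a_0 = (4, 3, 0).
Step 2: u_1 = a_1 − (7/25)·u_0 = (-3/25, 4/25, -1).
Step 3: u_2 = a_2 − (-2/5)·u_0 − (10/13)·u_1 = (-30/13, 40/13, 10/13).

u_2 = (-30/13, 40/13, 10/13)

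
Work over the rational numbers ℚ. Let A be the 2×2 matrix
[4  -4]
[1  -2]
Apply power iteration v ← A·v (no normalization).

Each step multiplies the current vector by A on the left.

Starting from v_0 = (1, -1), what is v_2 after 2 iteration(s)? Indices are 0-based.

v_0 = (1, -1).
v_1 = A·v_0 = (8, 3).
v_2 = A·v_1 = (20, 2).

v_2 = (20, 2)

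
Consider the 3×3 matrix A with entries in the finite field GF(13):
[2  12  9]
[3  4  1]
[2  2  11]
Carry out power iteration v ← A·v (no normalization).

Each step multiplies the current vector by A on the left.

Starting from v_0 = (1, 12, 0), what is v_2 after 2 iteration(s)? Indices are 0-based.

v_2 = (7, 5, 4)

v_0 = (1, 12, 0).
v_1 = A·v_0 = (3, 12, 0).
v_2 = A·v_1 = (7, 5, 4).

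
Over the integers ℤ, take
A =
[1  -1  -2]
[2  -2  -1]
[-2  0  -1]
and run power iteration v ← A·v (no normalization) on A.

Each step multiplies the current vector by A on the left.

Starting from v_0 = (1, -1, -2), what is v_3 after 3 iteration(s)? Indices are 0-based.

v_0 = (1, -1, -2).
v_1 = A·v_0 = (6, 6, 0).
v_2 = A·v_1 = (0, 0, -12).
v_3 = A·v_2 = (24, 12, 12).

v_3 = (24, 12, 12)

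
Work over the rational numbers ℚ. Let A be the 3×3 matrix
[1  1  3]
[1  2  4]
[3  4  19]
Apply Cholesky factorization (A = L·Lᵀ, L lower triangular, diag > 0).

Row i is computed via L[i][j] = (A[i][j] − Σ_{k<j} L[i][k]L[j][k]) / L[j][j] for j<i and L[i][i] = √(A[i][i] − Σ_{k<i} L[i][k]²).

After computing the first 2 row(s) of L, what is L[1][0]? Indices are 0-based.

L[1][0] = 1

Step 1: L[0][0] = √(1) = 1.
  L[1][0] = (1) / L[0][0] = 1.
Step 2: L[1][1] = √(1) = 1.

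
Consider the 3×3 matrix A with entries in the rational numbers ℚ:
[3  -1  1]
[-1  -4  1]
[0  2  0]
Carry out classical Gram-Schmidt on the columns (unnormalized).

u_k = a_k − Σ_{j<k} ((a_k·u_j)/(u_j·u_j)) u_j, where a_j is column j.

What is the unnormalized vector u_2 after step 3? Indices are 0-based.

u_2 = (16/209, 48/209, 104/209)

Step 1: u_0 = a_0 = (3, -1, 0).
Step 2: u_1 = a_1 − (1/10)·u_0 = (-13/10, -39/10, 2).
Step 3: u_2 = a_2 − (1/5)·u_0 − (-52/209)·u_1 = (16/209, 48/209, 104/209).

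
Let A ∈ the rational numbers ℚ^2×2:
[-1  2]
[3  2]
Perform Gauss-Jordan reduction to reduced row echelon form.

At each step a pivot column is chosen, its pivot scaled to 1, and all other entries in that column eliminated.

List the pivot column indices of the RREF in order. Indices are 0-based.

step 1: normalize row 0 (÷-1) = (1, -2)
  row 1: subtract 3×row0 = (0, 8)
step 2: normalize row 1 (÷8) = (0, 1)
  row 0: subtract -2×row1 = (1, 0)

pivot columns: 0, 1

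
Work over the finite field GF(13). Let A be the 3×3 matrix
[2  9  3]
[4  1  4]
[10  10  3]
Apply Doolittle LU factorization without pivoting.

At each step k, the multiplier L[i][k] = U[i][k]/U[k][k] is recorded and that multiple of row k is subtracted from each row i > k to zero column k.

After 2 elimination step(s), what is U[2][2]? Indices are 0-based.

U[2][2] = 12

[col 0] pivot 2
  R1 -= 2*R0 → (0, 9, 11)  (L[1][0] := 2)
  R2 -= 5*R0 → (0, 4, 1)  (L[2][0] := 5)
[col 1] pivot 9
  R2 -= 12*R1 → (0, 0, 12)  (L[2][1] := 12)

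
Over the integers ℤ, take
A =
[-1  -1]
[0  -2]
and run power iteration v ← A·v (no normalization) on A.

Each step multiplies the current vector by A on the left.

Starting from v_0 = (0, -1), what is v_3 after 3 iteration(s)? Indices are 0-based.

v_0 = (0, -1).
v_1 = A·v_0 = (1, 2).
v_2 = A·v_1 = (-3, -4).
v_3 = A·v_2 = (7, 8).

v_3 = (7, 8)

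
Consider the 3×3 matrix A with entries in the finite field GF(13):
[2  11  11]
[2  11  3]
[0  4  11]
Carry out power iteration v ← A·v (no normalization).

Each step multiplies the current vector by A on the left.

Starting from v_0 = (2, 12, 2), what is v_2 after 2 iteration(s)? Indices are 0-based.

v_0 = (2, 12, 2).
v_1 = A·v_0 = (2, 12, 5).
v_2 = A·v_1 = (9, 8, 12).

v_2 = (9, 8, 12)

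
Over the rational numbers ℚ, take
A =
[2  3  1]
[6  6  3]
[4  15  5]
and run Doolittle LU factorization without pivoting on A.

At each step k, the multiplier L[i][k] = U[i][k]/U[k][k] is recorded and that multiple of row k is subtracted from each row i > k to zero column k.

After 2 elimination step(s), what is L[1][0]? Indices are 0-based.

L[1][0] = 3

[col 0] pivot 2
  R1 -= 3*R0 → (0, -3, 0)  (L[1][0] := 3)
  R2 -= 2*R0 → (0, 9, 3)  (L[2][0] := 2)
[col 1] pivot -3
  R2 -= -3*R1 → (0, 0, 3)  (L[2][1] := -3)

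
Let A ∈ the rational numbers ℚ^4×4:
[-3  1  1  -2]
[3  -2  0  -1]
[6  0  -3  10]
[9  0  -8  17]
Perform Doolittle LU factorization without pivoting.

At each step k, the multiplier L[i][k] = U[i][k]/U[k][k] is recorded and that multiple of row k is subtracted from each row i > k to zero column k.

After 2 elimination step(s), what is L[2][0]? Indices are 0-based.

k=0: U[0][0]=-3
  eliminate (1,0): mult=-1, new row 1: (0, -1, 1, -3); set L[1][0]=-1
  eliminate (2,0): mult=-2, new row 2: (0, 2, -1, 6); set L[2][0]=-2
  eliminate (3,0): mult=-3, new row 3: (0, 3, -5, 11); set L[3][0]=-3
k=1: U[1][1]=-1
  eliminate (2,1): mult=-2, new row 2: (0, 0, 1, 0); set L[2][1]=-2
  eliminate (3,1): mult=-3, new row 3: (0, 0, -2, 2); set L[3][1]=-3

L[2][0] = -2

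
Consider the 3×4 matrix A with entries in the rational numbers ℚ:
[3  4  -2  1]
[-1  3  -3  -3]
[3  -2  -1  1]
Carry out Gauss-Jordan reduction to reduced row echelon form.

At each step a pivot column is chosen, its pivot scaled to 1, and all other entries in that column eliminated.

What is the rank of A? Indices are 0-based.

rank = 3

step 1: normalize row 0 (÷3) = (1, 4/3, -2/3, 1/3)
  row 1: subtract -1×row0 = (0, 13/3, -11/3, -8/3)
  row 2: subtract 3×row0 = (0, -6, 1, 0)
step 2: normalize row 1 (÷13/3) = (0, 1, -11/13, -8/13)
  row 0: subtract 4/3×row1 = (1, 0, 6/13, 15/13)
  row 2: subtract -6×row1 = (0, 0, -53/13, -48/13)
step 3: normalize row 2 (÷-53/13) = (0, 0, 1, 48/53)
  row 0: subtract 6/13×row2 = (1, 0, 0, 39/53)
  row 1: subtract -11/13×row2 = (0, 1, 0, 8/53)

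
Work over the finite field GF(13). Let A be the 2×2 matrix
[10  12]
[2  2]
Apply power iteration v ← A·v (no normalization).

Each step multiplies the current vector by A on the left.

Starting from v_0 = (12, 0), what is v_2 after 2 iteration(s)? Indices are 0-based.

v_2 = (6, 2)

v_0 = (12, 0).
v_1 = A·v_0 = (3, 11).
v_2 = A·v_1 = (6, 2).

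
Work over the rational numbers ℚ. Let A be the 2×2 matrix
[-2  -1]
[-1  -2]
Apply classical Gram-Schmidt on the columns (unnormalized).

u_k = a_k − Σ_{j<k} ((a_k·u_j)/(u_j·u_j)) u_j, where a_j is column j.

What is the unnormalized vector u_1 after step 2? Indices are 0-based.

u_1 = (3/5, -6/5)

Step 1: u_0 = a_0 = (-2, -1).
Step 2: u_1 = a_1 − (4/5)·u_0 = (3/5, -6/5).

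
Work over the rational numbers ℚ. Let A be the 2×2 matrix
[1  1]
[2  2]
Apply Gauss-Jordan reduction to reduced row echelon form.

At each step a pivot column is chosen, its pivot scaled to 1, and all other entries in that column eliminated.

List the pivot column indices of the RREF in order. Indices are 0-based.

pivot columns: 0

pivot(0,0)=1: scale R0 → (1, 1)
  clear (1,0): R1 −= (2)R0 → (0, 0)
col 1: no nonzero at/below row 1; advance.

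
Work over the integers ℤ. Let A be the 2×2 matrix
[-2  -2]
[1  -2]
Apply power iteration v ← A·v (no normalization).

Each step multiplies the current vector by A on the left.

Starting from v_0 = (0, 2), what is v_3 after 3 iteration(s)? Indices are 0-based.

v_3 = (-40, 8)

v_0 = (0, 2).
v_1 = A·v_0 = (-4, -4).
v_2 = A·v_1 = (16, 4).
v_3 = A·v_2 = (-40, 8).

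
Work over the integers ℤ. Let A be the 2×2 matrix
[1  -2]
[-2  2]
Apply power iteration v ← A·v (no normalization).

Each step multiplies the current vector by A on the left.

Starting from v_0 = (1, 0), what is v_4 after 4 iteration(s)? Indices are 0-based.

v_0 = (1, 0).
v_1 = A·v_0 = (1, -2).
v_2 = A·v_1 = (5, -6).
v_3 = A·v_2 = (17, -22).
v_4 = A·v_3 = (61, -78).

v_4 = (61, -78)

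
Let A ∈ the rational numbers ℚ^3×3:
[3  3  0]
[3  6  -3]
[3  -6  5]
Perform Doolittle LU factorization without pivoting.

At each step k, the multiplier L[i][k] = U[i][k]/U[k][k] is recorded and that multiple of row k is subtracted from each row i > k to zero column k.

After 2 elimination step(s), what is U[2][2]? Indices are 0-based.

Step 1: pivot at (0,0) is 3.
  row1 ← row1 − (1)·row0  ⇒  L[1][0]=1, U row1=(0, 3, -3)
  row2 ← row2 − (1)·row0  ⇒  L[2][0]=1, U row2=(0, -9, 5)
Step 2: pivot at (1,1) is 3.
  row2 ← row2 − (-3)·row1  ⇒  L[2][1]=-3, U row2=(0, 0, -4)

U[2][2] = -4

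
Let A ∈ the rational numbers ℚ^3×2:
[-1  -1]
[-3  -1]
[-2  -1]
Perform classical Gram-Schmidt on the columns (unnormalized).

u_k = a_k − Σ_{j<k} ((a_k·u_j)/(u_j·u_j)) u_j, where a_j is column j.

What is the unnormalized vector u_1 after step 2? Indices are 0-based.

Step 1: u_0 = a_0 = (-1, -3, -2).
Step 2: u_1 = a_1 − (3/7)·u_0 = (-4/7, 2/7, -1/7).

u_1 = (-4/7, 2/7, -1/7)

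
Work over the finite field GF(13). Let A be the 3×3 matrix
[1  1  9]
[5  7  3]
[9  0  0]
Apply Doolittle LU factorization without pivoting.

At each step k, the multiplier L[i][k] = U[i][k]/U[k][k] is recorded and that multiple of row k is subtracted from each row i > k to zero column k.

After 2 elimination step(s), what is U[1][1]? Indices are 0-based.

k=0: U[0][0]=1
  eliminate (1,0): mult=5, new row 1: (0, 2, 10); set L[1][0]=5
  eliminate (2,0): mult=9, new row 2: (0, 4, 10); set L[2][0]=9
k=1: U[1][1]=2
  eliminate (2,1): mult=2, new row 2: (0, 0, 3); set L[2][1]=2

U[1][1] = 2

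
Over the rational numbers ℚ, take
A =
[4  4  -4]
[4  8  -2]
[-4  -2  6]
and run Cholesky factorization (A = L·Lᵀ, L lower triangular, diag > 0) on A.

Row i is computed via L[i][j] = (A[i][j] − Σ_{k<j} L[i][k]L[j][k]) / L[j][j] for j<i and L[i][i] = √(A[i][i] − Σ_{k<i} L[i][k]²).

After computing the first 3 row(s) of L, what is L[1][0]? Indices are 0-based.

Step 1: L[0][0] = √(4) = 2.
  L[1][0] = (4) / L[0][0] = 2.
Step 2: L[1][1] = √(4) = 2.
  L[2][0] = (-4) / L[0][0] = -2.
  L[2][1] = (2) / L[1][1] = 1.
Step 3: L[2][2] = √(1) = 1.

L[1][0] = 2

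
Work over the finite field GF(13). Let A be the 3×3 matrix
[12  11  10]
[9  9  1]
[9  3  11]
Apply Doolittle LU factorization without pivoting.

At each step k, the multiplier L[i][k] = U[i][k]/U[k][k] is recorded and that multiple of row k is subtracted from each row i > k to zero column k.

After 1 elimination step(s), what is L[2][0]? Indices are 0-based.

k=0: U[0][0]=12
  eliminate (1,0): mult=4, new row 1: (0, 4, 0); set L[1][0]=4
  eliminate (2,0): mult=4, new row 2: (0, 11, 10); set L[2][0]=4

L[2][0] = 4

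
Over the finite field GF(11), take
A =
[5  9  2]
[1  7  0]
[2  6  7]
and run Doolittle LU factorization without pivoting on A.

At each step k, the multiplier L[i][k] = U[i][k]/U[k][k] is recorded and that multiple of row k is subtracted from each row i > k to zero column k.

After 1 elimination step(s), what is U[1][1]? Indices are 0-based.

U[1][1] = 3

Step 1: pivot at (0,0) is 5.
  row1 ← row1 − (9)·row0  ⇒  L[1][0]=9, U row1=(0, 3, 4)
  row2 ← row2 − (7)·row0  ⇒  L[2][0]=7, U row2=(0, 9, 4)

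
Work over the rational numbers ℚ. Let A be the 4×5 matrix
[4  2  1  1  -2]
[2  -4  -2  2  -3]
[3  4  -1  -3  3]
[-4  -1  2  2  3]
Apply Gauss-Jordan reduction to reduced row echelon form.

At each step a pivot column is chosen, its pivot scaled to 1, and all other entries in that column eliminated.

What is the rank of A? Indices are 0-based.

rank = 4

step 1: normalize row 0 (÷4) = (1, 1/2, 1/4, 1/4, -1/2)
  row 1: subtract 2×row0 = (0, -5, -5/2, 3/2, -2)
  row 2: subtract 3×row0 = (0, 5/2, -7/4, -15/4, 9/2)
  row 3: subtract -4×row0 = (0, 1, 3, 3, 1)
step 2: normalize row 1 (÷-5) = (0, 1, 1/2, -3/10, 2/5)
  row 0: subtract 1/2×row1 = (1, 0, 0, 2/5, -7/10)
  row 2: subtract 5/2×row1 = (0, 0, -3, -3, 7/2)
  row 3: subtract 1×row1 = (0, 0, 5/2, 33/10, 3/5)
step 3: normalize row 2 (÷-3) = (0, 0, 1, 1, -7/6)
  row 1: subtract 1/2×row2 = (0, 1, 0, -4/5, 59/60)
  row 3: subtract 5/2×row2 = (0, 0, 0, 4/5, 211/60)
step 4: normalize row 3 (÷4/5) = (0, 0, 0, 1, 211/48)
  row 0: subtract 2/5×row3 = (1, 0, 0, 0, -59/24)
  row 1: subtract -4/5×row3 = (0, 1, 0, 0, 9/2)
  row 2: subtract 1×row3 = (0, 0, 1, 0, -89/16)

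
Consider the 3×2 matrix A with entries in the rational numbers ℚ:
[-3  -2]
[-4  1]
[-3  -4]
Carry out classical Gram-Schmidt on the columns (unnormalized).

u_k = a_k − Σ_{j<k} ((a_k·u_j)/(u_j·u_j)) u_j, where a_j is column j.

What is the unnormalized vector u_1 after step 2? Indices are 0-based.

Step 1: u_0 = a_0 = (-3, -4, -3).
Step 2: u_1 = a_1 − (7/17)·u_0 = (-13/17, 45/17, -47/17).

u_1 = (-13/17, 45/17, -47/17)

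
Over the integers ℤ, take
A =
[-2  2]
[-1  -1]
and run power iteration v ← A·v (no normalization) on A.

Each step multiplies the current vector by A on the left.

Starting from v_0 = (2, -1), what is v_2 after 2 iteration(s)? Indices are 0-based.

v_0 = (2, -1).
v_1 = A·v_0 = (-6, -1).
v_2 = A·v_1 = (10, 7).

v_2 = (10, 7)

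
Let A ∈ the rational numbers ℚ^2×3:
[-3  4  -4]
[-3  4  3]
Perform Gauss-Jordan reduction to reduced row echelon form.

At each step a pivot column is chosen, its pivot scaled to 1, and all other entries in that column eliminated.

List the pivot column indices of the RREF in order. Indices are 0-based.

pivot(0,0)=-3: scale R0 → (1, -4/3, 4/3)
  clear (1,0): R1 −= (-3)R0 → (0, 0, 7)
col 1: no nonzero at/below row 1; advance.
pivot(1,2)=7: scale R1 → (0, 0, 1)
  clear (0,2): R0 −= (4/3)R1 → (1, -4/3, 0)

pivot columns: 0, 2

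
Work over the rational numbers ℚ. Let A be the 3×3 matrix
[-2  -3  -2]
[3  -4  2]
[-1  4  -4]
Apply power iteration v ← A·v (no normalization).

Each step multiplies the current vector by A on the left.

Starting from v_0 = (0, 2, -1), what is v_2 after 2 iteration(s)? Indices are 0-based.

v_2 = (14, 52, -84)

v_0 = (0, 2, -1).
v_1 = A·v_0 = (-4, -10, 12).
v_2 = A·v_1 = (14, 52, -84).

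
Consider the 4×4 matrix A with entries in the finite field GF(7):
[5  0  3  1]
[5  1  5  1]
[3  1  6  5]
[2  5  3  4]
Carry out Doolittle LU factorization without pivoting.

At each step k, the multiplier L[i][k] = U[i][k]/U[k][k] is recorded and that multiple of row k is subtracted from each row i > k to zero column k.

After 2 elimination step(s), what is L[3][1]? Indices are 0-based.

L[3][1] = 5

[col 0] pivot 5
  R1 -= 1*R0 → (0, 1, 2, 0)  (L[1][0] := 1)
  R2 -= 2*R0 → (0, 1, 0, 3)  (L[2][0] := 2)
  R3 -= 6*R0 → (0, 5, 6, 5)  (L[3][0] := 6)
[col 1] pivot 1
  R2 -= 1*R1 → (0, 0, 5, 3)  (L[2][1] := 1)
  R3 -= 5*R1 → (0, 0, 3, 5)  (L[3][1] := 5)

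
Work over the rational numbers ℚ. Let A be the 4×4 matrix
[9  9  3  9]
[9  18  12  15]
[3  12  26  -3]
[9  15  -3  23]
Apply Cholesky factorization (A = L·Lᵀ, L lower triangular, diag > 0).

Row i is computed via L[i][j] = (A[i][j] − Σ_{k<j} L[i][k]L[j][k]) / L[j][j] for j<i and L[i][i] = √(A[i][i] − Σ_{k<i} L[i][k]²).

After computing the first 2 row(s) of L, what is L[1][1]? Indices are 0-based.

Step 1: L[0][0] = √(9) = 3.
  L[1][0] = (9) / L[0][0] = 3.
Step 2: L[1][1] = √(9) = 3.

L[1][1] = 3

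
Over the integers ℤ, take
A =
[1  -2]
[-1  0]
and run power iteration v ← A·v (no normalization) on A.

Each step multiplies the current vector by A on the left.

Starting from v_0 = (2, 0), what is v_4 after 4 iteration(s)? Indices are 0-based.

v_0 = (2, 0).
v_1 = A·v_0 = (2, -2).
v_2 = A·v_1 = (6, -2).
v_3 = A·v_2 = (10, -6).
v_4 = A·v_3 = (22, -10).

v_4 = (22, -10)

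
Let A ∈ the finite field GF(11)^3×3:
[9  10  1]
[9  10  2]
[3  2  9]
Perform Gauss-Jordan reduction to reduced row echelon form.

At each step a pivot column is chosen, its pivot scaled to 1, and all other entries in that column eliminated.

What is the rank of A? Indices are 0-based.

pivot(0,0)=9: scale R0 → (1, 6, 5)
  clear (1,0): R1 −= (9)R0 → (0, 0, 1)
  clear (2,0): R2 −= (3)R0 → (0, 6, 5)
pivot(1,1): swap R1↔R2
pivot(1,1)=6: scale R1 → (0, 1, 10)
  clear (0,1): R0 −= (6)R1 → (1, 0, 0)
pivot(2,2)=1: scale R2 → (0, 0, 1)
  clear (1,2): R1 −= (10)R2 → (0, 1, 0)

rank = 3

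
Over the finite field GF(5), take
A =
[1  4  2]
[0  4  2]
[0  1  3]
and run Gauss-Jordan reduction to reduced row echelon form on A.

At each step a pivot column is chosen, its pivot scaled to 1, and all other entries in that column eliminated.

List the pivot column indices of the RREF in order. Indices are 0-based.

step 1: normalize row 0 (÷1) = (1, 4, 2)
step 2: normalize row 1 (÷4) = (0, 1, 3)
  row 0: subtract 4×row1 = (1, 0, 0)
  row 2: subtract 1×row1 = (0, 0, 0)
skip col 2 (zero from row 2)

pivot columns: 0, 1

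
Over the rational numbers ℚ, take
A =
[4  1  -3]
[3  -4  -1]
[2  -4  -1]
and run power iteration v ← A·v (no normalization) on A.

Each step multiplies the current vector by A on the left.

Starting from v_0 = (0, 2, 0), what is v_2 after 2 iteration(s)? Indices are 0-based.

v_2 = (24, 46, 44)

v_0 = (0, 2, 0).
v_1 = A·v_0 = (2, -8, -8).
v_2 = A·v_1 = (24, 46, 44).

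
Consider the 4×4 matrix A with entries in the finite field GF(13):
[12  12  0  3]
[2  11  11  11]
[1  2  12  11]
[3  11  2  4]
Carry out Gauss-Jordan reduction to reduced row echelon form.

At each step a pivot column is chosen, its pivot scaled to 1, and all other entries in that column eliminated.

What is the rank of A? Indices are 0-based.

rank = 4

[1] R0 /= 12  ⇒  (1, 1, 0, 10)
     R1 -= 2·R0  ⇒  (0, 9, 11, 4)
     R2 -= 1·R0  ⇒  (0, 1, 12, 1)
     R3 -= 3·R0  ⇒  (0, 8, 2, 0)
[2] R1 /= 9  ⇒  (0, 1, 7, 12)
     R0 -= 1·R1  ⇒  (1, 0, 6, 11)
     R2 -= 1·R1  ⇒  (0, 0, 5, 2)
     R3 -= 8·R1  ⇒  (0, 0, 11, 8)
[3] R2 /= 5  ⇒  (0, 0, 1, 3)
     R0 -= 6·R2  ⇒  (1, 0, 0, 6)
     R1 -= 7·R2  ⇒  (0, 1, 0, 4)
     R3 -= 11·R2  ⇒  (0, 0, 0, 1)
[4] R3 /= 1  ⇒  (0, 0, 0, 1)
     R0 -= 6·R3  ⇒  (1, 0, 0, 0)
     R1 -= 4·R3  ⇒  (0, 1, 0, 0)
     R2 -= 3·R3  ⇒  (0, 0, 1, 0)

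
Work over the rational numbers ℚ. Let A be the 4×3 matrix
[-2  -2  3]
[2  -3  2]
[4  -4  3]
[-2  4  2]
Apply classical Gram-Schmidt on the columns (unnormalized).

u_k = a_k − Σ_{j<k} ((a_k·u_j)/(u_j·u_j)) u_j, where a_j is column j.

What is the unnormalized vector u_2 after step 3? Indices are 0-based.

u_2 = (3/2, 1, 2, 7/2)

Step 1: u_0 = a_0 = (-2, 2, 4, -2).
Step 2: u_1 = a_1 − (-13/14)·u_0 = (-27/7, -8/7, -2/7, 15/7).
Step 3: u_2 = a_2 − (3/14)·u_0 − (-1/2)·u_1 = (3/2, 1, 2, 7/2).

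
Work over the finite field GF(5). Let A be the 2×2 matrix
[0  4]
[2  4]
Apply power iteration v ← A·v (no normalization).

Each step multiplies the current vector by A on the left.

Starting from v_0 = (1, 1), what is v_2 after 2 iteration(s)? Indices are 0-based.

v_0 = (1, 1).
v_1 = A·v_0 = (4, 1).
v_2 = A·v_1 = (4, 2).

v_2 = (4, 2)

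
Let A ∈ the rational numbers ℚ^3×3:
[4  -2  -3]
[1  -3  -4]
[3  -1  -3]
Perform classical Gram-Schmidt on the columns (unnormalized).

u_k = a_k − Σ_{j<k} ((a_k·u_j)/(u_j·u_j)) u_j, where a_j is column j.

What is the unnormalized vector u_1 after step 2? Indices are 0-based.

Step 1: u_0 = a_0 = (4, 1, 3).
Step 2: u_1 = a_1 − (-7/13)·u_0 = (2/13, -32/13, 8/13).

u_1 = (2/13, -32/13, 8/13)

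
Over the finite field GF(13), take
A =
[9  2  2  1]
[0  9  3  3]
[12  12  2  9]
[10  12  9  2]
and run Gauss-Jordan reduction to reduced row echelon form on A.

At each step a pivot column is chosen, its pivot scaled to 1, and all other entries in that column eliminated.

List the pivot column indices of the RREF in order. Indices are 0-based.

[1] R0 /= 9  ⇒  (1, 6, 6, 3)
     R2 -= 12·R0  ⇒  (0, 5, 8, 12)
     R3 -= 10·R0  ⇒  (0, 4, 1, 11)
[2] R1 /= 9  ⇒  (0, 1, 9, 9)
     R0 -= 6·R1  ⇒  (1, 0, 4, 1)
     R2 -= 5·R1  ⇒  (0, 0, 2, 6)
     R3 -= 4·R1  ⇒  (0, 0, 4, 1)
[3] R2 /= 2  ⇒  (0, 0, 1, 3)
     R0 -= 4·R2  ⇒  (1, 0, 0, 2)
     R1 -= 9·R2  ⇒  (0, 1, 0, 8)
     R3 -= 4·R2  ⇒  (0, 0, 0, 2)
[4] R3 /= 2  ⇒  (0, 0, 0, 1)
     R0 -= 2·R3  ⇒  (1, 0, 0, 0)
     R1 -= 8·R3  ⇒  (0, 1, 0, 0)
     R2 -= 3·R3  ⇒  (0, 0, 1, 0)

pivot columns: 0, 1, 2, 3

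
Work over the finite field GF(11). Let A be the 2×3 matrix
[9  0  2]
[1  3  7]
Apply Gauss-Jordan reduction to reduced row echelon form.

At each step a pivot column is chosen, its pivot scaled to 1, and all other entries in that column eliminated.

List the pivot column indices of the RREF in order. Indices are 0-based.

pivot columns: 0, 1

pivot(0,0)=9: scale R0 → (1, 0, 10)
  clear (1,0): R1 −= (1)R0 → (0, 3, 8)
pivot(1,1)=3: scale R1 → (0, 1, 10)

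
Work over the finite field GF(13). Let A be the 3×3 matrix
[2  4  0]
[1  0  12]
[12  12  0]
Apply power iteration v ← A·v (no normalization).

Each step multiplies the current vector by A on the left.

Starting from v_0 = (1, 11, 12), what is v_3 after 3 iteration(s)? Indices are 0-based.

v_0 = (1, 11, 12).
v_1 = A·v_0 = (7, 2, 1).
v_2 = A·v_1 = (9, 6, 4).
v_3 = A·v_2 = (3, 5, 11).

v_3 = (3, 5, 11)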